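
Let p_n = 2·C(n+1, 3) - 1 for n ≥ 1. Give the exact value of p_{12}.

571

C(13, 3) = 286, so p_{12} = 571.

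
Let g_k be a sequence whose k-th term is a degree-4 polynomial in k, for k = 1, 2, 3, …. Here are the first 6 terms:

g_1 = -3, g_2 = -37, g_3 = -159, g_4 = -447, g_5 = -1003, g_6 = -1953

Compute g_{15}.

-60903

1st diffs: -34, -122, -288, -556, -950.
2nd diffs: -88, -166, -268, -394.
3rd diffs: -78, -102, -126.
4th diffs: -24, -24 (constant).
Newton forward-difference form: g_k = -3 + (-34)·C(k-1,1) + (-88)·C(k-1,2) + (-78)·C(k-1,3) + (-24)·C(k-1,4).
At k = 15: k-1 = 14, so g_{15} = -3 - 476 - 8008 - 28392 - 24024 = -60903.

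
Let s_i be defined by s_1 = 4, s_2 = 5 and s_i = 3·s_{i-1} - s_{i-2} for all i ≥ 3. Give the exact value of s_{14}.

421493

Iterate the recurrence:
s_3 = 11, s_4 = 28, s_5 = 73, …, s_{11} = 23489, s_{12} = 61495, s_{13} = 160996, s_{14} = 421493.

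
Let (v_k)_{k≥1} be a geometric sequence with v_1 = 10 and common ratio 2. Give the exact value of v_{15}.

v_k = 10·2^(k-1).
v_{15} = 10·2^14 = 163840.

163840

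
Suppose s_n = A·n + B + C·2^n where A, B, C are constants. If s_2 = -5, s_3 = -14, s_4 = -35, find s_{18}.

Plug in n = 2, 3, 4: 2A + B + 4C = -5; 3A + B + 8C = -14; 4A + B + 16C = -35.
Subtracting the first from the second: A + 4C = -9.
Subtracting the second from the third: A + 8C = -21.
Solving: C = -3, A = 3, then B = 1.
So s_n = 3·n + 1 + (-3)·2^n; at n=18 this is -786377.

-786377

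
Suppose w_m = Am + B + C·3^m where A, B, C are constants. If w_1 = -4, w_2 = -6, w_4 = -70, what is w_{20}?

The three given values yield: A + B + 3C = -4; 2A + B + 9C = -6; 4A + B + 81C = -70.
Subtracting the first from the second: A + 6C = -2.
Subtracting the second from the third: 2A + 72C = -64.
Solving: C = -1, A = 4, then B = -5.
Hence w_{20} = 4·20 + (-5) + (-1)·3486784401 = -3486784326.

-3486784326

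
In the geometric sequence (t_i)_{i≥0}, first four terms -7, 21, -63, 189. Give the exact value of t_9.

137781

Common ratio r = -3.
t_i = (-7)·(-3)^(i-0).
t_9 = (-7)·(-3)^9 = 137781.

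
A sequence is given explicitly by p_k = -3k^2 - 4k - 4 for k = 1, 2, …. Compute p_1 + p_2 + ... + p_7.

Over k = 1..7: Σk = 28, Σk² = 140.
Total = (-3)·140 + (-4)·28 + (-4)·7 = -560.

-560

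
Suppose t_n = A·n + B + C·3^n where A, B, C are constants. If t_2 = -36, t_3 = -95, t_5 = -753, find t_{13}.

-4783033

Write the equations: 2A + B + 9C = -36; 3A + B + 27C = -95; 5A + B + 243C = -753.
Subtracting the first from the second: A + 18C = -59.
Subtracting the second from the third: 2A + 216C = -658.
Solving: C = -3, A = -5, then B = 1.
Therefore t_{13} = -65 + 1 + (-3)·1594323 = -4783033.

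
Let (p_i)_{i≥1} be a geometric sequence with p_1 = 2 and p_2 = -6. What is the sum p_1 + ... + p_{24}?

-141214768240

Common ratio r = -3.
p_i = 2·(-3)^(i-1).
S = 2·((-3)^24 - 1)/(-3 - 1) = 2·(282429536481 - 1)/(-4) = -141214768240.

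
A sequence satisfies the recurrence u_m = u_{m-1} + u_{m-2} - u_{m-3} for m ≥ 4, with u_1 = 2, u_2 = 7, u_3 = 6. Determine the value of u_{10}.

23

Applying the relation repeatedly:
u_4 = 11;  u_5 = 10;  u_6 = 15;  u_7 = 14;  u_8 = 19;  u_9 = 18;  u_{10} = 23.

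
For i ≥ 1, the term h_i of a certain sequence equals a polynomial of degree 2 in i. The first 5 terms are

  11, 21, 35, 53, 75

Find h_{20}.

1st diffs: 10, 14, 18, 22.
2nd diffs: 4, 4, 4 (constant).
Newton forward-difference form: h_i = 11 + 10·C(i-1,1) + 4·C(i-1,2).
At i = 20: i-1 = 19, so h_{20} = 11 + 190 + 684 = 885.

885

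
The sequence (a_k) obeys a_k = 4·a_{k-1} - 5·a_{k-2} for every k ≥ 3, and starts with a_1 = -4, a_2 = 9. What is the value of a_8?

a_3 = 56, a_4 = 179, a_5 = 436, a_6 = 849, a_7 = 1216, a_8 = 619.

619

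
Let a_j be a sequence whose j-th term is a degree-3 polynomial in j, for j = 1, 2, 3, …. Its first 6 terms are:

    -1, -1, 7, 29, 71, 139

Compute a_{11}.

1079

1st diffs: 0, 8, 22, 42, 68.
2nd diffs: 8, 14, 20, 26.
3rd diffs: 6, 6, 6 (constant).
So a_j = j^3 - 2j^2 - j + 1.
Evaluating at j = 11 gives a_{11} = 1079.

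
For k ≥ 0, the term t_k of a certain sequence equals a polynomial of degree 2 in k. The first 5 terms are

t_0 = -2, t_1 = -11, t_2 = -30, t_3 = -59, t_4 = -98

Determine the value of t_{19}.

-1883

1st diffs: -9, -19, -29, -39.
2nd diffs: -10, -10, -10 (constant).
Newton forward-difference form: t_k = -2 + (-9)·C(k,1) + (-10)·C(k,2).
At k = 19: k = 19, so t_{19} = -2 - 171 - 1710 = -1883.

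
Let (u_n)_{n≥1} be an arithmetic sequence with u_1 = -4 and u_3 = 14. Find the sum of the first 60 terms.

15690

Common difference d = (14 - (-4)) / (3 - 1) = 9.
u_n = -4 + (n - 1)·9.
u_{60} = 527; S = 60·(-4 + 527)/2 = 15690.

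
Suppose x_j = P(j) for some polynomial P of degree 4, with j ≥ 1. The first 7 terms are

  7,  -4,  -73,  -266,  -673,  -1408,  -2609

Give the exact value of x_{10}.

1st diffs: -11, -69, -193, -407, -735, -1201.
2nd diffs: -58, -124, -214, -328, -466.
3rd diffs: -66, -90, -114, -138.
4th diffs: -24, -24, -24 (constant).
Newton forward-difference form: x_j = 7 + (-11)·C(j-1,1) + (-58)·C(j-1,2) + (-66)·C(j-1,3) + (-24)·C(j-1,4).
At j = 10: j-1 = 9, so x_{10} = 7 - 99 - 2088 - 5544 - 3024 = -10748.

-10748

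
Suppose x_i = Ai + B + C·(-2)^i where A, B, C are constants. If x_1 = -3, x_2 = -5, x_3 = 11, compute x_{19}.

524355

At i = 1, 2, 3: A + B - 2C = -3; 2A + B + 4C = -5; 3A + B - 8C = 11.
Subtracting the first from the second: A + 6C = -2.
Subtracting the second from the third: A - 12C = 16.
Solving: C = -1, A = 4, then B = -9.
Therefore x_{19} = 76 + (-9) + (-1)·(-524288) = 524355.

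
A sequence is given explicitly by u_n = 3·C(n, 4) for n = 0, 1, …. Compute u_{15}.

C(15, 4) = 1365, so u_{15} = 4095.

4095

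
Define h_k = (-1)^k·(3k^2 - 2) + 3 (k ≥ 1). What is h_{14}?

589

(-1)^14 = 1; 3k^2 - 2 at k=14 is 586; so h_{14} = 589.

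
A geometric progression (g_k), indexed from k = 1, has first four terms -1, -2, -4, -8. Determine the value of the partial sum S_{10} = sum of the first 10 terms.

Common ratio r = 2.
g_k = (-1)·2^(k-1).
S = (-1)·(2^10 - 1)/(2 - 1) = (-1)·(1024 - 1)/(1) = -1023.

-1023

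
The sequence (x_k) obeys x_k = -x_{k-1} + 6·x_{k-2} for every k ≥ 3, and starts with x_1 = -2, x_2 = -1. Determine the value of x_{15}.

-2892719

Compute successive terms:
x_3 = -11, x_4 = 5, x_5 = -71, …, x_{12} = 103421, x_{13} = -324599, x_{14} = 945125, x_{15} = -2892719.
(Characteristic roots are 2 and -3.)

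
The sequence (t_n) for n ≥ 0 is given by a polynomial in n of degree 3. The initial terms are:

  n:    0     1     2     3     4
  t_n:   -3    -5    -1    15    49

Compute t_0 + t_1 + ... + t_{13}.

7966

1st diffs: -2, 4, 16, 34.
2nd diffs: 6, 12, 18.
3rd diffs: 6, 6 (constant).
Newton forward-difference form: t_n = -3 + (-2)·C(n,1) + 6·C(n,2) + 6·C(n,3).
Continuing: …, 107, 195, 319, 485, …, t_{13} = 2155.
Summing n = 0..13 (14 terms) gives 7966.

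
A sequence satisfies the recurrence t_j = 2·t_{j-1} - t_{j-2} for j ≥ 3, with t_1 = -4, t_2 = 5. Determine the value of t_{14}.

113

Applying the relation repeatedly:
t_3 = 14  t_4 = 23  t_5 = 32  …  t_{11} = 86  t_{12} = 95  t_{13} = 104  t_{14} = 113.
(Characteristic roots are 1 and 1.)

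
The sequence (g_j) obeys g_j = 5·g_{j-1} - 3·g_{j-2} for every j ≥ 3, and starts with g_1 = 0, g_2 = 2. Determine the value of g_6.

Compute successive terms:
g_3 = 10  g_4 = 44  g_5 = 190  g_6 = 818.

818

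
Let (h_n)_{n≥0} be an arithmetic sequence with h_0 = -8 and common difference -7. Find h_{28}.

h_n = -8 + (n - 0)·(-7).
h_{28} = -8 + 28·(-7) = -204.

-204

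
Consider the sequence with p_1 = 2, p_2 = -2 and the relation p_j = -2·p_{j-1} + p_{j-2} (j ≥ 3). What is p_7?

Step forward from the initial values:
p_3 = 6  p_4 = -14  p_5 = 34  p_6 = -82  p_7 = 198.

198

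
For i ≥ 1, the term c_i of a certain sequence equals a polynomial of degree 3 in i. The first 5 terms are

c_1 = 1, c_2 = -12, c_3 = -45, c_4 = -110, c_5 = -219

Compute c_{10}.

1st diffs: -13, -33, -65, -109.
2nd diffs: -20, -32, -44.
3rd diffs: -12, -12 (constant).
So c_i = -2i^3 + 2i^2 - 5i + 6.
Evaluating at i = 10 gives c_{10} = -1844.

-1844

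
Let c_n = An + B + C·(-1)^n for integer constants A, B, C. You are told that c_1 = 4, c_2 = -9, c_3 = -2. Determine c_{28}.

-87

The three given values yield: A + B - C = 4; 2A + B + C = -9; 3A + B - C = -2.
Subtracting the first from the second: A + 2C = -13.
Subtracting the second from the third: A - 2C = 7.
Solving: C = -5, A = -3, then B = 2.
Hence c_{28} = -3·28 + 2 + (-5)·1 = -87.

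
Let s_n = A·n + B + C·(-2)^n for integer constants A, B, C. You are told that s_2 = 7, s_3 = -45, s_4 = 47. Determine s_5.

The three given values yield: 2A + B + 4C = 7; 3A + B - 8C = -45; 4A + B + 16C = 47.
Subtracting the first from the second: A - 12C = -52.
Subtracting the second from the third: A + 24C = 92.
Solving: C = 4, A = -4, then B = -1.
Therefore s_5 = -20 + (-1) + 4·(-32) = -149.

-149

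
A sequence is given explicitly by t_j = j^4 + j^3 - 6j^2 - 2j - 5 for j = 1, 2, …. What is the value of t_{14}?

39951

t_{14} = 1·14^4 + 1·14^3 - 6·14^2 - 2·14 - 5 = 39951.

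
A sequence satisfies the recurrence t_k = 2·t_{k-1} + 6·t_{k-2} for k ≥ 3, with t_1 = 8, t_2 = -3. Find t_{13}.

10595328

Iterate the recurrence:
t_3 = 42; t_4 = 66; t_5 = 384; …; t_{10} = 218064; t_{11} = 797856; t_{12} = 2904096; t_{13} = 10595328.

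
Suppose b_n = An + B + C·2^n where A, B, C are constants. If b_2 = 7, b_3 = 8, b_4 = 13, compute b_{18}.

At n = 2, 3, 4: 2A + B + 4C = 7; 3A + B + 8C = 8; 4A + B + 16C = 13.
Subtracting the first from the second: A + 4C = 1.
Subtracting the second from the third: A + 8C = 5.
Solving: C = 1, A = -3, then B = 9.
Hence b_{18} = -3·18 + 9 + 1·262144 = 262099.

262099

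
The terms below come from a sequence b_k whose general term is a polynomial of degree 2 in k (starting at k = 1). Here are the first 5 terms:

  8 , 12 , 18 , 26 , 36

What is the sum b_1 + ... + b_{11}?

638

1st diffs: 4, 6, 8, 10.
2nd diffs: 2, 2, 2 (constant).
So b_k = k^2 + k + 6.
Continuing: …, 48, 62, 78, 96, …, b_{11} = 138.
Summing k = 1..11 (11 terms) gives 638.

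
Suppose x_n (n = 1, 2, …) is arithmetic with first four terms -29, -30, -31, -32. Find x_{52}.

-80

Common difference d = -1.
x_n = -29 + (n - 1)·(-1).
x_{52} = -29 + 51·(-1) = -80.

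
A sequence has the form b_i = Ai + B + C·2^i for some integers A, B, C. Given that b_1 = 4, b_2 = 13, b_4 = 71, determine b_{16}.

327659

At i = 1, 2, 4: A + B + 2C = 4; 2A + B + 4C = 13; 4A + B + 16C = 71.
Subtracting the first from the second: A + 2C = 9.
Subtracting the second from the third: 2A + 12C = 58.
Solving: C = 5, A = -1, then B = -5.
So b_i = -1·i + (-5) + 5·2^i; at i=16 this is 327659.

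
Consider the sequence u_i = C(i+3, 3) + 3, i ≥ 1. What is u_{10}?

C(13, 3) = 286, so u_{10} = 289.

289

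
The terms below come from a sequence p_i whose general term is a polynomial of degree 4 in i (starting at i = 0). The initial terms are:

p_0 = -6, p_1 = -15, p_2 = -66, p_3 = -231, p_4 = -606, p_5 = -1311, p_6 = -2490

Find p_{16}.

1st diffs: -9, -51, -165, -375, -705, -1179.
2nd diffs: -42, -114, -210, -330, -474.
3rd diffs: -72, -96, -120, -144.
4th diffs: -24, -24, -24 (constant).
Newton forward-difference form: p_i = -6 + (-9)·C(i,1) + (-42)·C(i,2) + (-72)·C(i,3) + (-24)·C(i,4).
At i = 16: i = 16, so p_{16} = -6 - 144 - 5040 - 40320 - 43680 = -89190.

-89190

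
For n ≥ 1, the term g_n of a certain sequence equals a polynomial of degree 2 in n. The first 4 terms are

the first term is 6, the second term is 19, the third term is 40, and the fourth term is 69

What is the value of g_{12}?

1st diffs: 13, 21, 29.
2nd diffs: 8, 8 (constant).
Newton forward-difference form: g_n = 6 + 13·C(n-1,1) + 8·C(n-1,2).
At n = 12: n-1 = 11, so g_{12} = 6 + 143 + 440 = 589.

589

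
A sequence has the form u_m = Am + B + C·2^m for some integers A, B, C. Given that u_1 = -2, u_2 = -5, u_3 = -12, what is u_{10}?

-2037

Plug in m = 1, 2, 3: A + B + 2C = -2; 2A + B + 4C = -5; 3A + B + 8C = -12.
Subtracting the first from the second: A + 2C = -3.
Subtracting the second from the third: A + 4C = -7.
Solving: C = -2, A = 1, then B = 1.
Therefore u_{10} = 10 + 1 + (-2)·1024 = -2037.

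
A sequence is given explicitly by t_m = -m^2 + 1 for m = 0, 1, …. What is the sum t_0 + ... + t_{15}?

-1224

Over m = 0..15: Σm = 120, Σm² = 1240.
Total = (-1)·1240 + (1)·16 = -1224.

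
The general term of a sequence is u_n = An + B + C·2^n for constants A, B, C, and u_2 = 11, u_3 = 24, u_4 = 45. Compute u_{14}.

Plug in n = 2, 3, 4: 2A + B + 4C = 11; 3A + B + 8C = 24; 4A + B + 16C = 45.
Subtracting the first from the second: A + 4C = 13.
Subtracting the second from the third: A + 8C = 21.
Solving: C = 2, A = 5, then B = -7.
Hence u_{14} = 5·14 + (-7) + 2·16384 = 32831.

32831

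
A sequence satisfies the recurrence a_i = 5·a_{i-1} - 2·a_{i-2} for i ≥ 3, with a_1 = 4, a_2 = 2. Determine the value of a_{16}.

Step forward from the initial values:
a_3 = 2  a_4 = 6  a_5 = 26  …  a_{13} = 4846586  a_{14} = 22107958  a_{15} = 100846618  a_{16} = 460017174.

460017174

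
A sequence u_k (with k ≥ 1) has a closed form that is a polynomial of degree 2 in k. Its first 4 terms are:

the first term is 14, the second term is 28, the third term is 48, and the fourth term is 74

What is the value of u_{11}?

424

1st diffs: 14, 20, 26.
2nd diffs: 6, 6 (constant).
Newton forward-difference form: u_k = 14 + 14·C(k-1,1) + 6·C(k-1,2).
At k = 11: k-1 = 10, so u_{11} = 14 + 140 + 270 = 424.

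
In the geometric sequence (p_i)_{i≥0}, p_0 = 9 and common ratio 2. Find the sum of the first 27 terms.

1207959543

p_i = 9·2^(i-0).
S = 9·(2^27 - 1)/(2 - 1) = 9·(134217728 - 1)/(1) = 1207959543.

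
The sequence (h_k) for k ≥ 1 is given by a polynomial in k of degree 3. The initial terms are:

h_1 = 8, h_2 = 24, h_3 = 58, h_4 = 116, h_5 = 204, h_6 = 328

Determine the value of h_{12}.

2164

1st diffs: 16, 34, 58, 88, 124.
2nd diffs: 18, 24, 30, 36.
3rd diffs: 6, 6, 6 (constant).
Newton forward-difference form: h_k = 8 + 16·C(k-1,1) + 18·C(k-1,2) + 6·C(k-1,3).
At k = 12: k-1 = 11, so h_{12} = 8 + 176 + 990 + 990 = 2164.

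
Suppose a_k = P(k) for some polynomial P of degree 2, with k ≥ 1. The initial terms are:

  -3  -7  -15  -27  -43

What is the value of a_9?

1st diffs: -4, -8, -12, -16.
2nd diffs: -4, -4, -4 (constant).
Newton forward-difference form: a_k = -3 + (-4)·C(k-1,1) + (-4)·C(k-1,2).
At k = 9: k-1 = 8, so a_9 = -3 - 32 - 112 = -147.

-147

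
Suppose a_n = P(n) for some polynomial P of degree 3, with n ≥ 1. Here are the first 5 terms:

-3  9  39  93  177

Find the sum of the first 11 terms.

1st diffs: 12, 30, 54, 84.
2nd diffs: 18, 24, 30.
3rd diffs: 6, 6 (constant).
Newton forward-difference form: a_n = -3 + 12·C(n-1,1) + 18·C(n-1,2) + 6·C(n-1,3).
Continuing: …, 297, 459, 669, 933, …, a_{11} = 1647.
Summing n = 1..11 (11 terms) gives 5577.

5577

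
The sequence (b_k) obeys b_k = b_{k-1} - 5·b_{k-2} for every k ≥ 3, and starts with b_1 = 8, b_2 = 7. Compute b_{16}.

Iterate the recurrence:
b_3 = -33, b_4 = -68, b_5 = 97, …, b_{13} = -122408, b_{14} = 11207, b_{15} = 623247, b_{16} = 567212.

567212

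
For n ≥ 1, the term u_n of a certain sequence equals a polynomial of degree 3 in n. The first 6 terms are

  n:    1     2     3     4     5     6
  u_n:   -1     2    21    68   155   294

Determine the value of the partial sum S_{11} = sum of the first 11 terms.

1st diffs: 3, 19, 47, 87, 139.
2nd diffs: 16, 28, 40, 52.
3rd diffs: 12, 12, 12 (constant).
Newton forward-difference form: u_n = -1 + 3·C(n-1,1) + 16·C(n-1,2) + 12·C(n-1,3).
Continuing: …, 497, 776, 1143, 1610, …, u_{11} = 2189.
Summing n = 1..11 (11 terms) gives 6754.

6754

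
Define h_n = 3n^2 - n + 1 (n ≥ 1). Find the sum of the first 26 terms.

18278

Over n = 1..26: Σn = 351, Σn² = 6201.
Total = (3)·6201 + (-1)·351 + (1)·26 = 18278.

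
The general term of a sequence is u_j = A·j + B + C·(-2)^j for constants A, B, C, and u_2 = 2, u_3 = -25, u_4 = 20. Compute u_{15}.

-65581

At j = 2, 3, 4: 2A + B + 4C = 2; 3A + B - 8C = -25; 4A + B + 16C = 20.
Subtracting the first from the second: A - 12C = -27.
Subtracting the second from the third: A + 24C = 45.
Solving: C = 2, A = -3, then B = 0.
Therefore u_{15} = -45 + 0 + 2·(-32768) = -65581.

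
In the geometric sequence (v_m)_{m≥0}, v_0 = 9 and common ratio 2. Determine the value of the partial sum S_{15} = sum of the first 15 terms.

294903

v_m = 9·2^(m-0).
S = 9·(2^15 - 1)/(2 - 1) = 9·(32768 - 1)/(1) = 294903.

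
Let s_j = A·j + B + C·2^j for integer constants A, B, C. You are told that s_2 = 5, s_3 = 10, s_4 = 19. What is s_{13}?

The three given values yield: 2A + B + 4C = 5; 3A + B + 8C = 10; 4A + B + 16C = 19.
Subtracting the first from the second: A + 4C = 5.
Subtracting the second from the third: A + 8C = 9.
Solving: C = 1, A = 1, then B = -1.
Therefore s_{13} = 13 + (-1) + 1·8192 = 8204.

8204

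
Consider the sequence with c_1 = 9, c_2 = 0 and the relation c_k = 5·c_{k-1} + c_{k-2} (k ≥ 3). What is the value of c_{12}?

Applying the relation repeatedly:
c_3 = 9;  c_4 = 45;  c_5 = 234;  c_6 = 1215;  c_7 = 6309;  c_8 = 32760;  c_9 = 170109;  c_{10} = 883305;  c_{11} = 4586634;  c_{12} = 23816475.

23816475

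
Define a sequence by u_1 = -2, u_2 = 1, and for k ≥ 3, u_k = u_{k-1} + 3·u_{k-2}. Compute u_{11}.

Step forward from the initial values:
u_3 = -5, u_4 = -2, u_5 = -17, u_6 = -23, u_7 = -74, u_8 = -143, u_9 = -365, u_{10} = -794, u_{11} = -1889.

-1889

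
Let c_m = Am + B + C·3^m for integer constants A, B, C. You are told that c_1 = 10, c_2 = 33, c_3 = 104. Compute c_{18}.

Write the equations: A + B + 3C = 10; 2A + B + 9C = 33; 3A + B + 27C = 104.
Subtracting the first from the second: A + 6C = 23.
Subtracting the second from the third: A + 18C = 71.
Solving: C = 4, A = -1, then B = -1.
Therefore c_{18} = -18 + (-1) + 4·387420489 = 1549681937.

1549681937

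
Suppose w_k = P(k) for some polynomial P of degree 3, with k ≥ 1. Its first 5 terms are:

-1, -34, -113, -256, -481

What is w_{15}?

1st diffs: -33, -79, -143, -225.
2nd diffs: -46, -64, -82.
3rd diffs: -18, -18 (constant).
Newton forward-difference form: w_k = -1 + (-33)·C(k-1,1) + (-46)·C(k-1,2) + (-18)·C(k-1,3).
At k = 15: k-1 = 14, so w_{15} = -1 - 462 - 4186 - 6552 = -11201.

-11201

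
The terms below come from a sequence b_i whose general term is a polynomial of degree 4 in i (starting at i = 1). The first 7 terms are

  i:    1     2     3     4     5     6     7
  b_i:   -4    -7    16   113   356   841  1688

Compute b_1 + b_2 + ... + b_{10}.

1st diffs: -3, 23, 97, 243, 485, 847.
2nd diffs: 26, 74, 146, 242, 362.
3rd diffs: 48, 72, 96, 120.
4th diffs: 24, 24, 24 (constant).
Newton forward-difference form: b_i = -4 + (-3)·C(i-1,1) + 26·C(i-1,2) + 48·C(i-1,3) + 24·C(i-1,4).
Continuing: 3041, 5068, 7961.
Summing i = 1..10 (10 terms) gives 19073.

19073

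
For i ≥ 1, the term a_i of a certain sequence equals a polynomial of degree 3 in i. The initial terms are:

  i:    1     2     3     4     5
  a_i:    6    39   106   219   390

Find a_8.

1st diffs: 33, 67, 113, 171.
2nd diffs: 34, 46, 58.
3rd diffs: 12, 12 (constant).
Newton forward-difference form: a_i = 6 + 33·C(i-1,1) + 34·C(i-1,2) + 12·C(i-1,3).
At i = 8: i-1 = 7, so a_8 = 6 + 231 + 714 + 420 = 1371.

1371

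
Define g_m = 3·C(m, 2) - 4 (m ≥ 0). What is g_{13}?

230

C(13, 2) = 78, so g_{13} = 230.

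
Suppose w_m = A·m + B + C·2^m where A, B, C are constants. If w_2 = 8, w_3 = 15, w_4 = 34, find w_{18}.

At m = 2, 3, 4: 2A + B + 4C = 8; 3A + B + 8C = 15; 4A + B + 16C = 34.
Subtracting the first from the second: A + 4C = 7.
Subtracting the second from the third: A + 8C = 19.
Solving: C = 3, A = -5, then B = 6.
Hence w_{18} = -5·18 + 6 + 3·262144 = 786348.

786348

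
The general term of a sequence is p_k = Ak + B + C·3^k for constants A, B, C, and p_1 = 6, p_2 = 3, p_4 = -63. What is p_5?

Write the equations: A + B + 3C = 6; 2A + B + 9C = 3; 4A + B + 81C = -63.
Subtracting the first from the second: A + 6C = -3.
Subtracting the second from the third: 2A + 72C = -66.
Solving: C = -1, A = 3, then B = 6.
So p_k = 3·k + 6 + (-1)·3^k; at k=5 this is -222.

-222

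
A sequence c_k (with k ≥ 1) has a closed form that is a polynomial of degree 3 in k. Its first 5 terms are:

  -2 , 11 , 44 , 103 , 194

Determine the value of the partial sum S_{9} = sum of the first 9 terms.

2886

1st diffs: 13, 33, 59, 91.
2nd diffs: 20, 26, 32.
3rd diffs: 6, 6 (constant).
Newton forward-difference form: c_k = -2 + 13·C(k-1,1) + 20·C(k-1,2) + 6·C(k-1,3).
Continuing: 323, 496, 719, 998.
Summing k = 1..9 (9 terms) gives 2886.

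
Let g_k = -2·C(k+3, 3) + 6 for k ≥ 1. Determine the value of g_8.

-324

C(11, 3) = 165, so g_8 = -324.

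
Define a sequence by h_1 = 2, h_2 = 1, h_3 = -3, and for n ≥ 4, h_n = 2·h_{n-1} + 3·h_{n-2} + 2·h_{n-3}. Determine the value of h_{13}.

-39269

Applying the relation repeatedly:
h_4 = 1; h_5 = -5; h_6 = -13; h_7 = -39; h_8 = -127; h_9 = -397; h_{10} = -1253; h_{11} = -3951; h_{12} = -12455; h_{13} = -39269.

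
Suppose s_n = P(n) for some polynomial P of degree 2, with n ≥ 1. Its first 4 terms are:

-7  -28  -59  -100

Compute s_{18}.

1st diffs: -21, -31, -41.
2nd diffs: -10, -10 (constant).
Newton forward-difference form: s_n = -7 + (-21)·C(n-1,1) + (-10)·C(n-1,2).
At n = 18: n-1 = 17, so s_{18} = -7 - 357 - 1360 = -1724.

-1724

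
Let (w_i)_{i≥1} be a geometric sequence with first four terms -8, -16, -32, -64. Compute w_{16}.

Common ratio r = 2.
w_i = (-8)·2^(i-1).
w_{16} = (-8)·2^15 = -262144.

-262144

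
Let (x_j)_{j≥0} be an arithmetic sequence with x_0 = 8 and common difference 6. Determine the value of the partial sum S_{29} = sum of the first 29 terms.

x_j = 8 + (j - 0)·6.
x_{28} = 176; S = 29·(8 + 176)/2 = 2668.

2668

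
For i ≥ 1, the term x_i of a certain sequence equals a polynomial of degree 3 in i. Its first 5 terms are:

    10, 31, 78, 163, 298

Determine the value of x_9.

1st diffs: 21, 47, 85, 135.
2nd diffs: 26, 38, 50.
3rd diffs: 12, 12 (constant).
Newton forward-difference form: x_i = 10 + 21·C(i-1,1) + 26·C(i-1,2) + 12·C(i-1,3).
At i = 9: i-1 = 8, so x_9 = 10 + 168 + 728 + 672 = 1578.

1578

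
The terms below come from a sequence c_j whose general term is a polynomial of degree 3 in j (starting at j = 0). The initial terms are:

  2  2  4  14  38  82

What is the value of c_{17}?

1st diffs: 0, 2, 10, 24, 44.
2nd diffs: 2, 8, 14, 20.
3rd diffs: 6, 6, 6 (constant).
So c_j = j^3 - 2j^2 + j + 2.
Evaluating at j = 17 gives c_{17} = 4354.

4354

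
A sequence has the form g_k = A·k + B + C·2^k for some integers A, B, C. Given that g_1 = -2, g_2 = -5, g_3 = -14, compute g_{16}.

-196559

The three given values yield: A + B + 2C = -2; 2A + B + 4C = -5; 3A + B + 8C = -14.
Subtracting the first from the second: A + 2C = -3.
Subtracting the second from the third: A + 4C = -9.
Solving: C = -3, A = 3, then B = 1.
Hence g_{16} = 3·16 + 1 + (-3)·65536 = -196559.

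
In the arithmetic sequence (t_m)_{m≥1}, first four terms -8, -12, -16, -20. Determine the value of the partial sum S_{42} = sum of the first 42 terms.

Common difference d = -4.
t_m = -8 + (m - 1)·(-4).
t_{42} = -172; S = 42·(-8 + (-172))/2 = -3780.

-3780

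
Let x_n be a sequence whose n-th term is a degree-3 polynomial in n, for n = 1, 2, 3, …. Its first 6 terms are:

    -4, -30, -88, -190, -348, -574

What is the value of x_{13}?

-5068

1st diffs: -26, -58, -102, -158, -226.
2nd diffs: -32, -44, -56, -68.
3rd diffs: -12, -12, -12 (constant).
Newton forward-difference form: x_n = -4 + (-26)·C(n-1,1) + (-32)·C(n-1,2) + (-12)·C(n-1,3).
At n = 13: n-1 = 12, so x_{13} = -4 - 312 - 2112 - 2640 = -5068.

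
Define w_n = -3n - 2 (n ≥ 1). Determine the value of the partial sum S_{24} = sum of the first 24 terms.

-948

Over n = 1..24: Σn = 300.
Total = (-3)·300 + (-2)·24 = -948.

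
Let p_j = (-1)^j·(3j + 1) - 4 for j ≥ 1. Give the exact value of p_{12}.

(-1)^12 = 1; 3j + 1 at j=12 is 37; so p_{12} = 33.

33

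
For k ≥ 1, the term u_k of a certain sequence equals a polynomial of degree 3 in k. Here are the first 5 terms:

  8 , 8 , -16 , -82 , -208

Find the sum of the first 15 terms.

1st diffs: 0, -24, -66, -126.
2nd diffs: -24, -42, -60.
3rd diffs: -18, -18 (constant).
So u_k = -3k^3 + 6k^2 + 3k + 2.
Continuing: …, -412, -712, -1126, -1672, …, u_{15} = -8728.
Summing k = 1..15 (15 terms) gives -35370.

-35370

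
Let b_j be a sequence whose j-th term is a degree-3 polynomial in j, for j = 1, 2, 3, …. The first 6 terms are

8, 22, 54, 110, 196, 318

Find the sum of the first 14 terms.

13944

1st diffs: 14, 32, 56, 86, 122.
2nd diffs: 18, 24, 30, 36.
3rd diffs: 6, 6, 6 (constant).
So b_j = j^3 + 3j^2 - 2j + 6.
Continuing: …, 482, 694, 960, 1286, …, b_{14} = 3310.
Summing j = 1..14 (14 terms) gives 13944.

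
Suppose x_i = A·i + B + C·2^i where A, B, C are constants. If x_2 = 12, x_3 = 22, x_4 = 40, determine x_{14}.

32796

Write the equations: 2A + B + 4C = 12; 3A + B + 8C = 22; 4A + B + 16C = 40.
Subtracting the first from the second: A + 4C = 10.
Subtracting the second from the third: A + 8C = 18.
Solving: C = 2, A = 2, then B = 0.
Therefore x_{14} = 28 + 0 + 2·16384 = 32796.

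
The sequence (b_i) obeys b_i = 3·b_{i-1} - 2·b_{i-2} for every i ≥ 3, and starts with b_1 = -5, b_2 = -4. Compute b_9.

250

Applying the relation repeatedly:
b_3 = -2  b_4 = 2  b_5 = 10  b_6 = 26  b_7 = 58  b_8 = 122  b_9 = 250.
(Characteristic roots are 2 and 1.)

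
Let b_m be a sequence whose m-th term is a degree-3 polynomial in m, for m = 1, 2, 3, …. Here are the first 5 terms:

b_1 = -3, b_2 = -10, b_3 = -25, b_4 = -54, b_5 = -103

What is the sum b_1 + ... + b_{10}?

1st diffs: -7, -15, -29, -49.
2nd diffs: -8, -14, -20.
3rd diffs: -6, -6 (constant).
Newton forward-difference form: b_m = -3 + (-7)·C(m-1,1) + (-8)·C(m-1,2) + (-6)·C(m-1,3).
Continuing: …, -178, -285, -430, -619, …, b_{10} = -858.
Summing m = 1..10 (10 terms) gives -2565.

-2565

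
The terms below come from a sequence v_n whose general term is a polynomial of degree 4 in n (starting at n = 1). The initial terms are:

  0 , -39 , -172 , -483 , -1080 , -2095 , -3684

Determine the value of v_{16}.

1st diffs: -39, -133, -311, -597, -1015, -1589.
2nd diffs: -94, -178, -286, -418, -574.
3rd diffs: -84, -108, -132, -156.
4th diffs: -24, -24, -24 (constant).
So v_n = -n^4 - 4n^3 + 2n^2 - 2n + 5.
Evaluating at n = 16 gives v_{16} = -81435.

-81435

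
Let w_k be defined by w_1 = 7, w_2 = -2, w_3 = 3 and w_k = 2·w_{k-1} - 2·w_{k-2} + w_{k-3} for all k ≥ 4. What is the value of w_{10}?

17

w_4 = 17  w_5 = 26  w_6 = 21  w_7 = 7  w_8 = -2  w_9 = 3  w_{10} = 17.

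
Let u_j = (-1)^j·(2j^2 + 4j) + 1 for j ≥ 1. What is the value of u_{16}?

(-1)^16 = 1; 2j^2 + 4j at j=16 is 576; so u_{16} = 577.

577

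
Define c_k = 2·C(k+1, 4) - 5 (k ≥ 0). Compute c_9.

C(10, 4) = 210, so c_9 = 415.

415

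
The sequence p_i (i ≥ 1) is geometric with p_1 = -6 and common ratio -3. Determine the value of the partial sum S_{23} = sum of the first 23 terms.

-141214768242

p_i = (-6)·(-3)^(i-1).
S = (-6)·((-3)^23 - 1)/(-3 - 1) = (-6)·(-94143178827 - 1)/(-4) = -141214768242.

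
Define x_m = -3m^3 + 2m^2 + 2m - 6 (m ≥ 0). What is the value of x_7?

x_7 = -3·7^3 + 2·7^2 + 2·7 - 6 = -923.

-923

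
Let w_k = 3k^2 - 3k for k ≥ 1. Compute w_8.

w_8 = 3·8^2 - 3·8 = 168.

168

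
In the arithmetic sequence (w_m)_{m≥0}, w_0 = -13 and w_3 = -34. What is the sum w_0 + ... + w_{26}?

Common difference d = (-34 - (-13)) / (3 - 0) = -7.
w_m = -13 + (m - 0)·(-7).
w_{26} = -195; S = 27·(-13 + (-195))/2 = -2808.

-2808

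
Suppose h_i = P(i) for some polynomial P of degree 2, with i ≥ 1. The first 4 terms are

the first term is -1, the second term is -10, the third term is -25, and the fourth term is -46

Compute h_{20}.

1st diffs: -9, -15, -21.
2nd diffs: -6, -6 (constant).
Newton forward-difference form: h_i = -1 + (-9)·C(i-1,1) + (-6)·C(i-1,2).
At i = 20: i-1 = 19, so h_{20} = -1 - 171 - 1026 = -1198.

-1198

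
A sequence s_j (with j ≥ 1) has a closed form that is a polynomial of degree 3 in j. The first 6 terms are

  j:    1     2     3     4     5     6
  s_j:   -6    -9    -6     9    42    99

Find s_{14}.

2139

1st diffs: -3, 3, 15, 33, 57.
2nd diffs: 6, 12, 18, 24.
3rd diffs: 6, 6, 6 (constant).
Newton forward-difference form: s_j = -6 + (-3)·C(j-1,1) + 6·C(j-1,2) + 6·C(j-1,3).
At j = 14: j-1 = 13, so s_{14} = -6 - 39 + 468 + 1716 = 2139.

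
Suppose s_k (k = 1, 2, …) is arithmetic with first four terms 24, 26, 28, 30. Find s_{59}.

Common difference d = 2.
s_k = 24 + (k - 1)·2.
s_{59} = 24 + 58·2 = 140.

140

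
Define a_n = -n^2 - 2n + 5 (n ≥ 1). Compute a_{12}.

-163

a_{12} = -1·12^2 - 2·12 + 5 = -163.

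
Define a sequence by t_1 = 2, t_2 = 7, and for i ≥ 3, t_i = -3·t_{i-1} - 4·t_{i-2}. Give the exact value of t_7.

403

Compute successive terms:
t_3 = -29  t_4 = 59  t_5 = -61  t_6 = -53  t_7 = 403.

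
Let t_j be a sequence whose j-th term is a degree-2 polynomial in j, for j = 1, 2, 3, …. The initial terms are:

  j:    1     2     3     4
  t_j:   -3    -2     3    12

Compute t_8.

88

1st diffs: 1, 5, 9.
2nd diffs: 4, 4 (constant).
So t_j = 2j^2 - 5j.
Evaluating at j = 8 gives t_8 = 88.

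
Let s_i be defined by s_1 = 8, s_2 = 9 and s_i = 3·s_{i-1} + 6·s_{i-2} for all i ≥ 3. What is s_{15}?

Compute successive terms:
s_3 = 75; s_4 = 279; s_5 = 1287; …; s_{12} = 38822895; s_{13} = 169745463; s_{14} = 742173759; s_{15} = 3244994055.

3244994055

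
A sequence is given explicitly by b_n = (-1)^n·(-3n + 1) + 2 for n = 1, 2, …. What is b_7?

(-1)^7 = -1; -3n + 1 at n=7 is -20; so b_7 = 22.

22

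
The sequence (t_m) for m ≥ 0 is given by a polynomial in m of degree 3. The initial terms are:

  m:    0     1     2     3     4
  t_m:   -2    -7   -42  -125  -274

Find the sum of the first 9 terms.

-4986

1st diffs: -5, -35, -83, -149.
2nd diffs: -30, -48, -66.
3rd diffs: -18, -18 (constant).
Newton forward-difference form: t_m = -2 + (-5)·C(m,1) + (-30)·C(m,2) + (-18)·C(m,3).
Continuing: -507, -842, -1297, -1890.
Summing m = 0..8 (9 terms) gives -4986.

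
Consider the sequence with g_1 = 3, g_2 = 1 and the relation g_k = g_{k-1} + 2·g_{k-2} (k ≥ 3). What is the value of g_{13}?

Applying the relation repeatedly:
g_3 = 7; g_4 = 9; g_5 = 23; …; g_{10} = 681; g_{11} = 1367; g_{12} = 2729; g_{13} = 5463.
(Characteristic roots are 2 and -1.)

5463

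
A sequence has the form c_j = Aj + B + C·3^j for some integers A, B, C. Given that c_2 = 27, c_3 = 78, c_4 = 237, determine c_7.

6546

Plug in j = 2, 3, 4: 2A + B + 9C = 27; 3A + B + 27C = 78; 4A + B + 81C = 237.
Subtracting the first from the second: A + 18C = 51.
Subtracting the second from the third: A + 54C = 159.
Solving: C = 3, A = -3, then B = 6.
So c_j = -3·j + 6 + 3·3^j; at j=7 this is 6546.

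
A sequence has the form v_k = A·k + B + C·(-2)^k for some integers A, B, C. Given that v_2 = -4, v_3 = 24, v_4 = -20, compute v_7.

280

Plug in k = 2, 3, 4: 2A + B + 4C = -4; 3A + B - 8C = 24; 4A + B + 16C = -20.
Subtracting the first from the second: A - 12C = 28.
Subtracting the second from the third: A + 24C = -44.
Solving: C = -2, A = 4, then B = -4.
So v_k = 4·k + (-4) + (-2)·(-2)^k; at k=7 this is 280.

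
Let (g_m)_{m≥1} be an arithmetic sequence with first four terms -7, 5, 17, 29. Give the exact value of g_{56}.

Common difference d = 12.
g_m = -7 + (m - 1)·12.
g_{56} = -7 + 55·12 = 653.

653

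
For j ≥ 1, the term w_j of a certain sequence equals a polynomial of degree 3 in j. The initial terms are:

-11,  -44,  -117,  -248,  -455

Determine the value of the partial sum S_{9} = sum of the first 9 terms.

1st diffs: -33, -73, -131, -207.
2nd diffs: -40, -58, -76.
3rd diffs: -18, -18 (constant).
Newton forward-difference form: w_j = -11 + (-33)·C(j-1,1) + (-40)·C(j-1,2) + (-18)·C(j-1,3).
Continuing: -756, -1169, -1712, -2403.
Summing j = 1..9 (9 terms) gives -6915.

-6915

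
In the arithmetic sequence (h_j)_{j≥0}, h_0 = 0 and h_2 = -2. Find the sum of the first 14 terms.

Common difference d = (-2 - 0) / (2 - 0) = -1.
h_j = 0 + (j - 0)·(-1).
h_{13} = -13; S = 14·(0 + (-13))/2 = -91.

-91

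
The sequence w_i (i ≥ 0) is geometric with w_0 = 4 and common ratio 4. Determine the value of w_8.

w_i = 4·4^(i-0).
w_8 = 4·4^8 = 262144.

262144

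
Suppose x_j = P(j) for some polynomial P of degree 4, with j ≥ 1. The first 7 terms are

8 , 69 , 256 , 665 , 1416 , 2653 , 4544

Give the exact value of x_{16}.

90593

1st diffs: 61, 187, 409, 751, 1237, 1891.
2nd diffs: 126, 222, 342, 486, 654.
3rd diffs: 96, 120, 144, 168.
4th diffs: 24, 24, 24 (constant).
Newton forward-difference form: x_j = 8 + 61·C(j-1,1) + 126·C(j-1,2) + 96·C(j-1,3) + 24·C(j-1,4).
At j = 16: j-1 = 15, so x_{16} = 8 + 915 + 13230 + 43680 + 32760 = 90593.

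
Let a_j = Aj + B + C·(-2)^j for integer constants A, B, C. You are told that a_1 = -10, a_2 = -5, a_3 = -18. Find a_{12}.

4077

At j = 1, 2, 3: A + B - 2C = -10; 2A + B + 4C = -5; 3A + B - 8C = -18.
Subtracting the first from the second: A + 6C = 5.
Subtracting the second from the third: A - 12C = -13.
Solving: C = 1, A = -1, then B = -7.
So a_j = -1·j + (-7) + 1·(-2)^j; at j=12 this is 4077.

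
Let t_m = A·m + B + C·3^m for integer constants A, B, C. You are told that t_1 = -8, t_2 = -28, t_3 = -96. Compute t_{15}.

At m = 1, 2, 3: A + B + 3C = -8; 2A + B + 9C = -28; 3A + B + 27C = -96.
Subtracting the first from the second: A + 6C = -20.
Subtracting the second from the third: A + 18C = -68.
Solving: C = -4, A = 4, then B = 0.
Hence t_{15} = 4·15 + 0 + (-4)·14348907 = -57395568.

-57395568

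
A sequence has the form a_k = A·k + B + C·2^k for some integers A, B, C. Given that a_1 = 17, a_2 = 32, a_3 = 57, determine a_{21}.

10485867

Write the equations: A + B + 2C = 17; 2A + B + 4C = 32; 3A + B + 8C = 57.
Subtracting the first from the second: A + 2C = 15.
Subtracting the second from the third: A + 4C = 25.
Solving: C = 5, A = 5, then B = 2.
Therefore a_{21} = 105 + 2 + 5·2097152 = 10485867.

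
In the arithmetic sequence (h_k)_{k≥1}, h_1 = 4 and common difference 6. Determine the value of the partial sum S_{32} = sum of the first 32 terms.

h_k = 4 + (k - 1)·6.
h_{32} = 190; S = 32·(4 + 190)/2 = 3104.

3104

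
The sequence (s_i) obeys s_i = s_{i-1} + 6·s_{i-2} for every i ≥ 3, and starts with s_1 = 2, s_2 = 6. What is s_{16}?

28697814

Compute successive terms:
s_3 = 18, s_4 = 54, s_5 = 162, …, s_{13} = 1062882, s_{14} = 3188646, s_{15} = 9565938, s_{16} = 28697814.
(Characteristic roots are 3 and -2.)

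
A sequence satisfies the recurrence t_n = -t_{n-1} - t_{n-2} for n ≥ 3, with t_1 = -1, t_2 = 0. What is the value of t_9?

1

Step forward from the initial values:
t_3 = 1;  t_4 = -1;  t_5 = 0;  t_6 = 1;  t_7 = -1;  t_8 = 0;  t_9 = 1.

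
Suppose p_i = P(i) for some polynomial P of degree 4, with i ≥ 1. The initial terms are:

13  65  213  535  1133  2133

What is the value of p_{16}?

1st diffs: 52, 148, 322, 598, 1000.
2nd diffs: 96, 174, 276, 402.
3rd diffs: 78, 102, 126.
4th diffs: 24, 24 (constant).
So p_i = i^4 + 3i^3 + 5i^2 + i + 3.
Evaluating at i = 16 gives p_{16} = 79123.

79123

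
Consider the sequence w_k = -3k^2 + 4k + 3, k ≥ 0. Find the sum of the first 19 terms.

-5586

Over k = 0..18: Σk = 171, Σk² = 2109.
Total = (-3)·2109 + (4)·171 + (3)·19 = -5586.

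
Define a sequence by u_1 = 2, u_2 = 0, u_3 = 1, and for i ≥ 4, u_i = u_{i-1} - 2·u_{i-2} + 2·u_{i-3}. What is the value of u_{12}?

Applying the relation repeatedly:
u_4 = 5;  u_5 = 3;  u_6 = -5;  u_7 = -1;  u_8 = 15;  u_9 = 7;  u_{10} = -25;  u_{11} = -9;  u_{12} = 55.

55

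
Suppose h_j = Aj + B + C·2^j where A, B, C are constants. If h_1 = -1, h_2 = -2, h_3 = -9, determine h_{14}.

-49082

Write the equations: A + B + 2C = -1; 2A + B + 4C = -2; 3A + B + 8C = -9.
Subtracting the first from the second: A + 2C = -1.
Subtracting the second from the third: A + 4C = -7.
Solving: C = -3, A = 5, then B = 0.
Therefore h_{14} = 70 + 0 + (-3)·16384 = -49082.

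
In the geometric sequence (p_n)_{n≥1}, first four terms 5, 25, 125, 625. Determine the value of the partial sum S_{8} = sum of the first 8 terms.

488280

Common ratio r = 5.
p_n = 5·5^(n-1).
S = 5·(5^8 - 1)/(5 - 1) = 5·(390625 - 1)/(4) = 488280.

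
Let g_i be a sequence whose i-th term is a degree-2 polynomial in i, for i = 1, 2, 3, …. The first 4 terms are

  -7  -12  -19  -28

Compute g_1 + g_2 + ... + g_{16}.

1st diffs: -5, -7, -9.
2nd diffs: -2, -2 (constant).
Newton forward-difference form: g_i = -7 + (-5)·C(i-1,1) + (-2)·C(i-1,2).
Continuing: …, -39, -52, -67, -84, …, g_{16} = -292.
Summing i = 1..16 (16 terms) gives -1832.

-1832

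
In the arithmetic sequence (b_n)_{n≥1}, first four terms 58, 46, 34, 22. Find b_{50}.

Common difference d = -12.
b_n = 58 + (n - 1)·(-12).
b_{50} = 58 + 49·(-12) = -530.

-530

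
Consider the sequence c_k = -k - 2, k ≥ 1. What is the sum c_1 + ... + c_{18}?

-207

Over k = 1..18: Σk = 171.
Total = (-1)·171 + (-2)·18 = -207.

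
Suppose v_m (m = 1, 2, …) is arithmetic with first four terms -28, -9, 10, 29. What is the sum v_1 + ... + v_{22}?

Common difference d = 19.
v_m = -28 + (m - 1)·19.
v_{22} = 371; S = 22·(-28 + 371)/2 = 3773.

3773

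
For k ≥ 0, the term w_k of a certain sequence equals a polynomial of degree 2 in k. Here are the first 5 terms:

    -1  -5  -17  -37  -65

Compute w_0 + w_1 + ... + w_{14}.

1st diffs: -4, -12, -20, -28.
2nd diffs: -8, -8, -8 (constant).
Newton forward-difference form: w_k = -1 + (-4)·C(k,1) + (-8)·C(k,2).
Continuing: …, -101, -145, -197, -257, …, w_{14} = -785.
Summing k = 0..14 (15 terms) gives -4075.

-4075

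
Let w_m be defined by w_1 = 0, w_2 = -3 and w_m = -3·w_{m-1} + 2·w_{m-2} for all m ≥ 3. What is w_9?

Applying the relation repeatedly:
w_3 = 9, w_4 = -33, w_5 = 117, w_6 = -417, w_7 = 1485, w_8 = -5289, w_9 = 18837.

18837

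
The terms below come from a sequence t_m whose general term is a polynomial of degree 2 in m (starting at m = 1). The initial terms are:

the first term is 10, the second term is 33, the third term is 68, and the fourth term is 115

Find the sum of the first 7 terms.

1st diffs: 23, 35, 47.
2nd diffs: 12, 12 (constant).
Newton forward-difference form: t_m = 10 + 23·C(m-1,1) + 12·C(m-1,2).
Continuing: 174, 245, 328.
Summing m = 1..7 (7 terms) gives 973.

973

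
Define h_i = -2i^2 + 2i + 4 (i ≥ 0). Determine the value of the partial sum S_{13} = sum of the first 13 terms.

Over i = 0..12: Σi = 78, Σi² = 650.
Total = (-2)·650 + (2)·78 + (4)·13 = -1092.

-1092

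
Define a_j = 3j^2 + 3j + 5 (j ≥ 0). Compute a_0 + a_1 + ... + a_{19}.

8080

Over j = 0..19: Σj = 190, Σj² = 2470.
Total = (3)·2470 + (3)·190 + (5)·20 = 8080.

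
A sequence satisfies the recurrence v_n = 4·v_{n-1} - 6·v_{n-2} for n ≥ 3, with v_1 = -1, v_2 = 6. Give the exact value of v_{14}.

656256

Applying the relation repeatedly:
v_3 = 30, v_4 = 84, v_5 = 156, …, v_{11} = -13344, v_{12} = 33600, v_{13} = 214464, v_{14} = 656256.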